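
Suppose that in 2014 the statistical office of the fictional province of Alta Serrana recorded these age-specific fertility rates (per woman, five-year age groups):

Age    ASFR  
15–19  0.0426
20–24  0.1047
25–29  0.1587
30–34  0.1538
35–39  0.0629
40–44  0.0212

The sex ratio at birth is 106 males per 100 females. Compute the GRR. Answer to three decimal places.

Proportion female at birth = 100 / (100 + 106) = 0.48544.
Sum of ASFRs = 0.0426 + 0.1047 + 0.1587 + 0.1538 + 0.0629 + 0.0212 = 0.5439
TFR = 5 × 0.5439 = 2.7195
GRR = 0.48544 × 2.7195 = 1.32015

1.320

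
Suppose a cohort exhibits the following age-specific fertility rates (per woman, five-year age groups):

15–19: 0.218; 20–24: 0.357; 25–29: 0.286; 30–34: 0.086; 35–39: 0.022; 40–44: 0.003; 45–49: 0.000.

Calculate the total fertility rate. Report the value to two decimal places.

4.86

Sum of ASFRs = 0.218 + 0.357 + 0.286 + 0.086 + 0.022 + 0.003 + 0.000 = 0.972
TFR = 5 × 0.972 = 4.86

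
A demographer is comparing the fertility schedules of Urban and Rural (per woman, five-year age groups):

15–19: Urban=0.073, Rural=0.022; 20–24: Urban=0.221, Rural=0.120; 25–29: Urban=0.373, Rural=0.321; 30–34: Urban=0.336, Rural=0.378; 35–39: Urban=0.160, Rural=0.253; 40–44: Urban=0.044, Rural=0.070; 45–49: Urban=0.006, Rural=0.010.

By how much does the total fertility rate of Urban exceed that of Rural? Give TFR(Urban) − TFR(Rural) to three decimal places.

Urban:
  Sum of ASFRs = 0.073 + 0.221 + 0.373 + 0.336 + 0.160 + 0.044 + 0.006 = 1.213
  TFR = 5 × 1.213 = 6.065
Rural:
  Sum of ASFRs = 0.022 + 0.120 + 0.321 + 0.378 + 0.253 + 0.070 + 0.010 = 1.174
  TFR = 5 × 1.174 = 5.87
Difference = 6.065 − 5.87 = 0.195

0.195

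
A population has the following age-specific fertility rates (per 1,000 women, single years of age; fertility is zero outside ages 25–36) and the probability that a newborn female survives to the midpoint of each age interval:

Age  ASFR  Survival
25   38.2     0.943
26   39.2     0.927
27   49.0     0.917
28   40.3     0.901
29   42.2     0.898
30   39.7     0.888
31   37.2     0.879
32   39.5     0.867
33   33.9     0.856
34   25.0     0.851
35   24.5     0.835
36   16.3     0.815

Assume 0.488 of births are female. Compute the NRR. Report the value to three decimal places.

Proportion female at birth = 0.488.
Weighting each age-specific rate by interval width and survival:
  25: 1 × 38.2/1000 × 0.943 = 0.03602
  26: 1 × 39.2/1000 × 0.927 = 0.03634
  27: 1 × 49.0/1000 × 0.917 = 0.04493
  28: 1 × 40.3/1000 × 0.901 = 0.03631
  29: 1 × 42.2/1000 × 0.898 = 0.03790
  30: 1 × 39.7/1000 × 0.888 = 0.03525
  31: 1 × 37.2/1000 × 0.879 = 0.03270
  32: 1 × 39.5/1000 × 0.867 = 0.03425
  33: 1 × 33.9/1000 × 0.856 = 0.02902
  34: 1 × 25.0/1000 × 0.851 = 0.02128
  35: 1 × 24.5/1000 × 0.835 = 0.02046
  36: 1 × 16.3/1000 × 0.815 = 0.01328
Sum = 0.37774
NRR = 0.488 × 0.37774 = 0.18434

0.184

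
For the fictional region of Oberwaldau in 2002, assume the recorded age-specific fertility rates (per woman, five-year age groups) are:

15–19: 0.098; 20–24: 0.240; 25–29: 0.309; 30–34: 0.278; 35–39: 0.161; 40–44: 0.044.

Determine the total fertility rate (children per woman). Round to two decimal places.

5.65

Sum of ASFRs = 0.098 + 0.240 + 0.309 + 0.278 + 0.161 + 0.044 = 1.130
TFR = 5 × 1.130 = 5.65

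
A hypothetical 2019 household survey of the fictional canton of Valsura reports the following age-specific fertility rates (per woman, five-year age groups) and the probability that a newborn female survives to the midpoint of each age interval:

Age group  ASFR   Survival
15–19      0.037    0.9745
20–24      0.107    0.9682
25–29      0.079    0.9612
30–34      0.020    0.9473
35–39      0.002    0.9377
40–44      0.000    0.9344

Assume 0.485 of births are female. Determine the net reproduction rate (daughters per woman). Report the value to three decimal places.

Proportion female at birth = 0.485.
Per-age-group product (5 × ASFR × survival probability):
  15–19: 5 × 0.037 × 0.9745 = 0.18028
  20–24: 5 × 0.107 × 0.9682 = 0.51799
  25–29: 5 × 0.079 × 0.9612 = 0.37967
  30–34: 5 × 0.020 × 0.9473 = 0.09473
  35–39: 5 × 0.002 × 0.9377 = 0.00938
  40–44: 5 × 0.000 × 0.9344 = 0.00000
Sum = 1.18205
NRR = 0.485 × 1.18205 = 0.57329
With NRR below 1 the population is below replacement fertility.

0.573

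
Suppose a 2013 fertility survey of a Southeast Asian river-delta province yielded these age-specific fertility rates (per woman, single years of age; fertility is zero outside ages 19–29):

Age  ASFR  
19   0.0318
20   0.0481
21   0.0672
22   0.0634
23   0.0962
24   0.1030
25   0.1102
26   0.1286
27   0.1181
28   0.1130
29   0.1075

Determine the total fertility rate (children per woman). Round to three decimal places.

Sum of ASFRs = 0.0318 + 0.0481 + 0.0672 + 0.0634 + 0.0962 + 0.1030 + 0.1102 + 0.1286 + 0.1181 + 0.1130 + 0.1075 = 0.9871
TFR = 0.9871

0.987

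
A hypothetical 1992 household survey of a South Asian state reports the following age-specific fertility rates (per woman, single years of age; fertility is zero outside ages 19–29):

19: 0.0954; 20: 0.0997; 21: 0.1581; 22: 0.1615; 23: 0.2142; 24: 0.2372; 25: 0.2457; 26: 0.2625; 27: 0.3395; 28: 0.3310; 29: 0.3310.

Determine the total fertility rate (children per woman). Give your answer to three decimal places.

Sum of ASFRs = 0.0954 + 0.0997 + 0.1581 + 0.1615 + 0.2142 + 0.2372 + 0.2457 + 0.2625 + 0.3395 + 0.3310 + 0.3310 = 2.4758
TFR = 2.4758

2.476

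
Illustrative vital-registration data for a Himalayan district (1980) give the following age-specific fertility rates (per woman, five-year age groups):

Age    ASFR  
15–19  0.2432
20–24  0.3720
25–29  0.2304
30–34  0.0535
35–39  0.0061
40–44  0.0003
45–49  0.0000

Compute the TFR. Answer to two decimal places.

4.53

Sum of ASFRs = 0.2432 + 0.3720 + 0.2304 + 0.0535 + 0.0061 + 0.0003 + 0.0000 = 0.9055
TFR = 5 × 0.9055 = 4.5275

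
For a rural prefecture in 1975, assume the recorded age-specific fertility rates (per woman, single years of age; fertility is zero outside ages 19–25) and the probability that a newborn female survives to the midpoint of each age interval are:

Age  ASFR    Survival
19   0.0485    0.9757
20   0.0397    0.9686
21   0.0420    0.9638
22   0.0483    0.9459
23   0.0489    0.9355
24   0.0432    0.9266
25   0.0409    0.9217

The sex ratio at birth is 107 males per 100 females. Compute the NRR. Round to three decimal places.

Proportion female at birth = 100 / (100 + 107) = 0.48309.
Per-age-group product (1 × ASFR × survival probability):
  19: 1 × 0.0485 × 0.9757 = 0.04732
  20: 1 × 0.0397 × 0.9686 = 0.03845
  21: 1 × 0.0420 × 0.9638 = 0.04048
  22: 1 × 0.0483 × 0.9459 = 0.04569
  23: 1 × 0.0489 × 0.9355 = 0.04575
  24: 1 × 0.0432 × 0.9266 = 0.04003
  25: 1 × 0.0409 × 0.9217 = 0.03770
Sum = 0.29542
NRR = 0.48309 × 0.29542 = 0.14271

0.143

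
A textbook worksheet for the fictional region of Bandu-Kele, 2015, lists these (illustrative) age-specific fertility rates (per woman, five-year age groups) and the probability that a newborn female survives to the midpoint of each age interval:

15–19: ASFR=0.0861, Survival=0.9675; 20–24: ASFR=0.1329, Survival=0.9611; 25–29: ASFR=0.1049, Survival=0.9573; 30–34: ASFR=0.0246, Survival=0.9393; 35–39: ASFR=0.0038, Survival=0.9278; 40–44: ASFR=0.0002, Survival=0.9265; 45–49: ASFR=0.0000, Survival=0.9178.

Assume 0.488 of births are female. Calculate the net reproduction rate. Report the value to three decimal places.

Proportion female at birth = 0.488.
Survival-weighted fertility by age (5·fₓ·Sₓ):
  15–19: 5 × 0.0861 × 0.9675 = 0.41651
  20–24: 5 × 0.1329 × 0.9611 = 0.63865
  25–29: 5 × 0.1049 × 0.9573 = 0.50210
  30–34: 5 × 0.0246 × 0.9393 = 0.11553
  35–39: 5 × 0.0038 × 0.9278 = 0.01763
  40–44: 5 × 0.0002 × 0.9265 = 0.00093
  45–49: 5 × 0.0000 × 0.9178 = 0.00000
Sum = 1.69135
NRR = 0.488 × 1.69135 = 0.82538
An NRR under 1 implies long-run decline under these rates.

0.825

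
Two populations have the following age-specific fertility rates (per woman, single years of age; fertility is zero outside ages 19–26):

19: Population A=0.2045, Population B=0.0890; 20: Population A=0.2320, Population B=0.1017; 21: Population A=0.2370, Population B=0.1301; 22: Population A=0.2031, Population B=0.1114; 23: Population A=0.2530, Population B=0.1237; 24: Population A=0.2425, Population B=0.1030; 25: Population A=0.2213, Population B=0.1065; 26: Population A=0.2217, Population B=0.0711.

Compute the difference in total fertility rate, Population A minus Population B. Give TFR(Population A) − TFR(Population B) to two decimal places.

Population A:
  Sum of ASFRs = 0.2045 + 0.2320 + 0.2370 + 0.2031 + 0.2530 + 0.2425 + 0.2213 + 0.2217 = 1.8151
  TFR = 1.8151
Population B:
  Sum of ASFRs = 0.0890 + 0.1017 + 0.1301 + 0.1114 + 0.1237 + 0.1030 + 0.1065 + 0.0711 = 0.8365
  TFR = 0.8365
Difference = 1.8151 − 0.8365 = 0.9786

0.98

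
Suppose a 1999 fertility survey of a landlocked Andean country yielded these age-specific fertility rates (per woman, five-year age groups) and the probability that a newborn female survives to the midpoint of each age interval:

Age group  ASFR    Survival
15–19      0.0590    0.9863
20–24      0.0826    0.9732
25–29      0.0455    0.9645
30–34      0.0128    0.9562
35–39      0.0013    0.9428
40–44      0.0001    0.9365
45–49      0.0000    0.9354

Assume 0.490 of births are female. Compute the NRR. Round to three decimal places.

0.480

Proportion female at birth = 0.490.
Per-age-group product (5 × ASFR × survival probability):
  15–19: 5 × 0.0590 × 0.9863 = 0.29096
  20–24: 5 × 0.0826 × 0.9732 = 0.40193
  25–29: 5 × 0.0455 × 0.9645 = 0.21942
  30–34: 5 × 0.0128 × 0.9562 = 0.06120
  35–39: 5 × 0.0013 × 0.9428 = 0.00613
  40–44: 5 × 0.0001 × 0.9365 = 0.00047
  45–49: 5 × 0.0000 × 0.9354 = 0.00000
Sum = 0.98011
NRR = 0.490 × 0.98011 = 0.48025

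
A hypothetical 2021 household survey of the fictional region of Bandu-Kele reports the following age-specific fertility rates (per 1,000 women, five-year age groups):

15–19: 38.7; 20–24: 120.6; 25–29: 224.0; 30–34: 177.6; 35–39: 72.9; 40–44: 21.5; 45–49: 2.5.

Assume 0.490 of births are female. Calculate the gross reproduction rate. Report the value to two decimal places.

1.61

Proportion female at birth = 0.490.
Sum of ASFRs = 38.7 + 120.6 + 224.0 + 177.6 + 72.9 + 21.5 + 2.5 = 657.8
TFR = 5 × 657.8 / 1000 = 3.289
GRR = 0.490 × 3.289 = 1.61161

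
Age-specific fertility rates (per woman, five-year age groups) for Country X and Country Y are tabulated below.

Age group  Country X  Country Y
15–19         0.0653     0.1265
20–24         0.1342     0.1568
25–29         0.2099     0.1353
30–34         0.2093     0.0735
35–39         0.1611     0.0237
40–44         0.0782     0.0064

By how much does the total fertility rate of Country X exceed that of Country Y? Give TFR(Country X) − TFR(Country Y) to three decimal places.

Country X:
  Sum of ASFRs = 0.0653 + 0.1342 + 0.2099 + 0.2093 + 0.1611 + 0.0782 = 0.8580
  TFR = 5 × 0.8580 = 4.29
Country Y:
  Sum of ASFRs = 0.1265 + 0.1568 + 0.1353 + 0.0735 + 0.0237 + 0.0064 = 0.5222
  TFR = 5 × 0.5222 = 2.611
Difference = 4.29 − 2.611 = 1.679

1.679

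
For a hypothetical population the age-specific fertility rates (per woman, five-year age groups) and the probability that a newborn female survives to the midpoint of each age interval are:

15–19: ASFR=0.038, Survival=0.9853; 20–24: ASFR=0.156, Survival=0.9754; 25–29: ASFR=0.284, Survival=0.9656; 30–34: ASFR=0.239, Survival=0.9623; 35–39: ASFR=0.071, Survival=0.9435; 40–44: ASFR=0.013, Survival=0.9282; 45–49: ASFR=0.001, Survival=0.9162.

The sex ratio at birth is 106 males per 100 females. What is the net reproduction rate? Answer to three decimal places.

Proportion female at birth = 100 / (100 + 106) = 0.48544.
Weighting each age-specific rate by interval width and survival:
  15–19: 5 × 0.038 × 0.9853 = 0.18721
  20–24: 5 × 0.156 × 0.9754 = 0.76081
  25–29: 5 × 0.284 × 0.9656 = 1.37115
  30–34: 5 × 0.239 × 0.9623 = 1.14995
  35–39: 5 × 0.071 × 0.9435 = 0.33494
  40–44: 5 × 0.013 × 0.9282 = 0.06033
  45–49: 5 × 0.001 × 0.9162 = 0.00458
Sum = 3.86897
NRR = 0.48544 × 3.86897 = 1.87815

1.878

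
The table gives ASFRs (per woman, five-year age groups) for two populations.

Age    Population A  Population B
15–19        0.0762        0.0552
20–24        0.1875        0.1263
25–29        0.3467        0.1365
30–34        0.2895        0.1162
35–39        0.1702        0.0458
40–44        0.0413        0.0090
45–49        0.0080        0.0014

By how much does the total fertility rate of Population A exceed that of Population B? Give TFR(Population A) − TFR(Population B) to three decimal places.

Population A:
  Sum of ASFRs = 0.0762 + 0.1875 + 0.3467 + 0.2895 + 0.1702 + 0.0413 + 0.0080 = 1.1194
  TFR = 5 × 1.1194 = 5.597
Population B:
  Sum of ASFRs = 0.0552 + 0.1263 + 0.1365 + 0.1162 + 0.0458 + 0.0090 + 0.0014 = 0.4904
  TFR = 5 × 0.4904 = 2.452
Difference = 5.597 − 2.452 = 3.145

3.145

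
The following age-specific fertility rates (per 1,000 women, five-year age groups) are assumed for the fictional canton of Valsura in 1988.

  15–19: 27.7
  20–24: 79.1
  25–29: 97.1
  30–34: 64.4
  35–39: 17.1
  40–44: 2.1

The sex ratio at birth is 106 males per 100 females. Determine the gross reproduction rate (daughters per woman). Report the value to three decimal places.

0.698

Proportion female at birth = 100 / (100 + 106) = 0.48544.
Sum of ASFRs = 27.7 + 79.1 + 97.1 + 64.4 + 17.1 + 2.1 = 287.5
TFR = 5 × 287.5 / 1000 = 1.4375
GRR = 0.48544 × 1.4375 = 0.69782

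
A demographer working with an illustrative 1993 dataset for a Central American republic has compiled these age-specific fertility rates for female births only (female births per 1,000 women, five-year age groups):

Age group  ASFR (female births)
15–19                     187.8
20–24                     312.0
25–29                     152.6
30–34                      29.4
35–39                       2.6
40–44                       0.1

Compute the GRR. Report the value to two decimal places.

Sum of female ASFRs = 187.8 + 312.0 + 152.6 + 29.4 + 2.6 + 0.1 = 684.5
GRR = 5 × 684.5 / 1000 = 3.4225

3.42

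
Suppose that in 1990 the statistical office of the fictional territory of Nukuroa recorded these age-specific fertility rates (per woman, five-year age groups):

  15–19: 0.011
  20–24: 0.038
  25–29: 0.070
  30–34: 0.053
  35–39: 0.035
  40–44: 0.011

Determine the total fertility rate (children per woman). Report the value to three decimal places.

Sum of ASFRs = 0.011 + 0.038 + 0.070 + 0.053 + 0.035 + 0.011 = 0.218
TFR = 5 × 0.218 = 1.09

1.090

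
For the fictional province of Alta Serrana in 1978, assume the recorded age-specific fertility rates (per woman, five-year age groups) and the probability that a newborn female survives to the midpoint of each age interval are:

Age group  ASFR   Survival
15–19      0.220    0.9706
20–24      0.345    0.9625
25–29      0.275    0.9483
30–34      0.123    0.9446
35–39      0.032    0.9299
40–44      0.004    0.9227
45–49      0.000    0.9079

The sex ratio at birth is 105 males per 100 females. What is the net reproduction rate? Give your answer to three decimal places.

Proportion female at birth = 100 / (100 + 105) = 0.48780.
Survival-weighted fertility by age (5·fₓ·Sₓ):
  15–19: 5 × 0.220 × 0.9706 = 1.06766
  20–24: 5 × 0.345 × 0.9625 = 1.66031
  25–29: 5 × 0.275 × 0.9483 = 1.30391
  30–34: 5 × 0.123 × 0.9446 = 0.58093
  35–39: 5 × 0.032 × 0.9299 = 0.14878
  40–44: 5 × 0.004 × 0.9227 = 0.01845
  45–49: 5 × 0.000 × 0.9079 = 0.00000
Sum = 4.78004
NRR = 0.48780 × 4.78004 = 2.33170

2.332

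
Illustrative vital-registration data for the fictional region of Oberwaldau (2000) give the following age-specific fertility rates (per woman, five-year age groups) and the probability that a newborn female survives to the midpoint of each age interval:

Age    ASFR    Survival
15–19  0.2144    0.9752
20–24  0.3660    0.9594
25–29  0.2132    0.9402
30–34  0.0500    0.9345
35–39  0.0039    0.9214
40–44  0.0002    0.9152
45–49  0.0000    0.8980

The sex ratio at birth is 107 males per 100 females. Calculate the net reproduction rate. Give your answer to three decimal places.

1.959

Proportion female at birth = 100 / (100 + 107) = 0.48309.
Per-age-group product (5 × ASFR × survival probability):
  15–19: 5 × 0.2144 × 0.9752 = 1.04541
  20–24: 5 × 0.3660 × 0.9594 = 1.75570
  25–29: 5 × 0.2132 × 0.9402 = 1.00225
  30–34: 5 × 0.0500 × 0.9345 = 0.23363
  35–39: 5 × 0.0039 × 0.9214 = 0.01797
  40–44: 5 × 0.0002 × 0.9152 = 0.00092
  45–49: 5 × 0.0000 × 0.8980 = 0.00000
Sum = 4.05588
NRR = 0.48309 × 4.05588 = 1.95936
An NRR exceeding 1 indicates intrinsic growth under these rates.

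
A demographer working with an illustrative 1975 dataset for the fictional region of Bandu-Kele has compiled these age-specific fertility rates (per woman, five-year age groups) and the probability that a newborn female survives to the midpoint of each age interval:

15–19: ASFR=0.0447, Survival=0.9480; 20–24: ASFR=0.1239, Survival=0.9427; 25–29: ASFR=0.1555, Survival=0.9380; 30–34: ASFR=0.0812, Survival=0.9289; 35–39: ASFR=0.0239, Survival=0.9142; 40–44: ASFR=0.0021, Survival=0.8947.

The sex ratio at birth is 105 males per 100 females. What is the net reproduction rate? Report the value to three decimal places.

0.986

Proportion female at birth = 100 / (100 + 105) = 0.48780.
Survival-weighted fertility by age (5·fₓ·Sₓ):
  15–19: 5 × 0.0447 × 0.9480 = 0.21188
  20–24: 5 × 0.1239 × 0.9427 = 0.58400
  25–29: 5 × 0.1555 × 0.9380 = 0.72930
  30–34: 5 × 0.0812 × 0.9289 = 0.37713
  35–39: 5 × 0.0239 × 0.9142 = 0.10925
  40–44: 5 × 0.0021 × 0.8947 = 0.00939
Sum = 2.02095
NRR = 0.48780 × 2.02095 = 0.98582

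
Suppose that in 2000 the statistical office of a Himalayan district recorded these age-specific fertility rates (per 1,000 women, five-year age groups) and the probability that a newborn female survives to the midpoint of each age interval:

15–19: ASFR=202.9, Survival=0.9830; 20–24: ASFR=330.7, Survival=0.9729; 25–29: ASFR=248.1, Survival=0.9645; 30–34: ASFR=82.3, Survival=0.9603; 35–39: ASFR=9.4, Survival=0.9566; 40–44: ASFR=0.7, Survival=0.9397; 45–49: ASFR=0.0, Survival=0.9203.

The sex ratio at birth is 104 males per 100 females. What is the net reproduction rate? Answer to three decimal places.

2.081

Proportion female at birth = 100 / (100 + 104) = 0.49020.
Each age group contributes 5 × ASFR × survival:
  15–19: 5 × 202.9/1000 × 0.9830 = 0.99725
  20–24: 5 × 330.7/1000 × 0.9729 = 1.60869
  25–29: 5 × 248.1/1000 × 0.9645 = 1.19646
  30–34: 5 × 82.3/1000 × 0.9603 = 0.39516
  35–39: 5 × 9.4/1000 × 0.9566 = 0.04496
  40–44: 5 × 0.7/1000 × 0.9397 = 0.00329
  45–49: 5 × 0.0/1000 × 0.9203 = 0.00000
Sum = 4.24581
NRR = 0.49020 × 4.24581 = 2.08130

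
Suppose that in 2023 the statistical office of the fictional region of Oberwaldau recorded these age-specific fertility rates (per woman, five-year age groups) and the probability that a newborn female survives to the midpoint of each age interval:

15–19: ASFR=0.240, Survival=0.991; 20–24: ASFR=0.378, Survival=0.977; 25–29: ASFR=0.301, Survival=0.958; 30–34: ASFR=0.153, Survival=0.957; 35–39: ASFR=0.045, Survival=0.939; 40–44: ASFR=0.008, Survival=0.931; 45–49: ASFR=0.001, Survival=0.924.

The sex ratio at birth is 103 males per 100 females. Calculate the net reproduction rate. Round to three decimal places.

2.691

Proportion female at birth = 100 / (100 + 103) = 0.49261.
Survival-weighted fertility by age (5·fₓ·Sₓ):
  15–19: 5 × 0.240 × 0.991 = 1.18920
  20–24: 5 × 0.378 × 0.977 = 1.84653
  25–29: 5 × 0.301 × 0.958 = 1.44179
  30–34: 5 × 0.153 × 0.957 = 0.73211
  35–39: 5 × 0.045 × 0.939 = 0.21128
  40–44: 5 × 0.008 × 0.931 = 0.03724
  45–49: 5 × 0.001 × 0.924 = 0.00462
Sum = 5.46277
NRR = 0.49261 × 5.46277 = 2.69102
An NRR exceeding 1 indicates intrinsic growth under these rates.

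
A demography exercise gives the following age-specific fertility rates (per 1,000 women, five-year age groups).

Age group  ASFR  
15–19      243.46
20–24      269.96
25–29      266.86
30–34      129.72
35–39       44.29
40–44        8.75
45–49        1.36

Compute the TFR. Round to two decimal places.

4.82

Sum of ASFRs = 243.46 + 269.96 + 266.86 + 129.72 + 44.29 + 8.75 + 1.36 = 964.40
TFR = 5 × 964.40 / 1000 = 4.822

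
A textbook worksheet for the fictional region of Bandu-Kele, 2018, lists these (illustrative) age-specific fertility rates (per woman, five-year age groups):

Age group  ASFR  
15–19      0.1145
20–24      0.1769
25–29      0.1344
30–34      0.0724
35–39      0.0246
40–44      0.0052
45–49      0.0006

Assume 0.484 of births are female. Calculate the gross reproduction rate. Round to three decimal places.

1.279

Proportion female at birth = 0.484.
Sum of ASFRs = 0.1145 + 0.1769 + 0.1344 + 0.0724 + 0.0246 + 0.0052 + 0.0006 = 0.5286
TFR = 5 × 0.5286 = 2.643
GRR = 0.484 × 2.643 = 1.27921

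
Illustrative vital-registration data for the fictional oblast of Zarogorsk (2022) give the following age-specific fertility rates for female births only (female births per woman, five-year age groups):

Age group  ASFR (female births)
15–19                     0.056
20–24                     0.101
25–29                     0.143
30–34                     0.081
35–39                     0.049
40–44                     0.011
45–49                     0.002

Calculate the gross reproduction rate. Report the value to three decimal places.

2.215

Sum of female ASFRs = 0.056 + 0.101 + 0.143 + 0.081 + 0.049 + 0.011 + 0.002 = 0.443
GRR = 5 × 0.443 = 2.215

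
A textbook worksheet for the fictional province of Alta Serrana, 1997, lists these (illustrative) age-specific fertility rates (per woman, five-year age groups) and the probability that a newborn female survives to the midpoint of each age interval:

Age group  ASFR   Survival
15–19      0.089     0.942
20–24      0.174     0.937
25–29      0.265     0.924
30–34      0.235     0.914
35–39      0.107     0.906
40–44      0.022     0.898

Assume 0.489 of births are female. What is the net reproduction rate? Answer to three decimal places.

2.013

Proportion female at birth = 0.489.
Per-age-group product (5 × ASFR × survival probability):
  15–19: 5 × 0.089 × 0.942 = 0.41919
  20–24: 5 × 0.174 × 0.937 = 0.81519
  25–29: 5 × 0.265 × 0.924 = 1.22430
  30–34: 5 × 0.235 × 0.914 = 1.07395
  35–39: 5 × 0.107 × 0.906 = 0.48471
  40–44: 5 × 0.022 × 0.898 = 0.09878
Sum = 4.11612
NRR = 0.489 × 4.11612 = 2.01278
An NRR exceeding 1 indicates intrinsic growth under these rates.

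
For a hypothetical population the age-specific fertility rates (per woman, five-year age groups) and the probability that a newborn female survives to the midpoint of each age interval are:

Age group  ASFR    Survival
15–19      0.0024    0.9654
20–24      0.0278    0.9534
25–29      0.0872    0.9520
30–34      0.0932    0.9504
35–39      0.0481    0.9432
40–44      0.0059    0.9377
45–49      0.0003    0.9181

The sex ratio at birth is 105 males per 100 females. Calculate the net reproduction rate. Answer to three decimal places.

0.614

Proportion female at birth = 100 / (100 + 105) = 0.48780.
Each age group contributes 5 × ASFR × survival:
  15–19: 5 × 0.0024 × 0.9654 = 0.01158
  20–24: 5 × 0.0278 × 0.9534 = 0.13252
  25–29: 5 × 0.0872 × 0.9520 = 0.41507
  30–34: 5 × 0.0932 × 0.9504 = 0.44289
  35–39: 5 × 0.0481 × 0.9432 = 0.22684
  40–44: 5 × 0.0059 × 0.9377 = 0.02766
  45–49: 5 × 0.0003 × 0.9181 = 0.00138
Sum = 1.25794
NRR = 0.48780 × 1.25794 = 0.61362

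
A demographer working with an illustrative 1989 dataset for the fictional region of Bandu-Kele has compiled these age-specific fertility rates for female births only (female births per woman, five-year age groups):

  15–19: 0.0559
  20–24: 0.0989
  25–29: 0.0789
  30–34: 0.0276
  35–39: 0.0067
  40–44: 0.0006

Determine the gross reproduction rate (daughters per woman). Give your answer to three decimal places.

1.343

Sum of female ASFRs = 0.0559 + 0.0989 + 0.0789 + 0.0276 + 0.0067 + 0.0006 = 0.2686
GRR = 5 × 0.2686 = 1.343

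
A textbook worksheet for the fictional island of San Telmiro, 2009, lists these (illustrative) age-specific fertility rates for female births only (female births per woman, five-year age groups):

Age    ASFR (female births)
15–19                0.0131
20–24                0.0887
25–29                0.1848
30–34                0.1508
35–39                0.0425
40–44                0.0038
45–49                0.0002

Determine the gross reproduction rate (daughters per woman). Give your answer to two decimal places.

Sum of female ASFRs = 0.0131 + 0.0887 + 0.1848 + 0.1508 + 0.0425 + 0.0038 + 0.0002 = 0.4839
GRR = 5 × 0.4839 = 2.4195

2.42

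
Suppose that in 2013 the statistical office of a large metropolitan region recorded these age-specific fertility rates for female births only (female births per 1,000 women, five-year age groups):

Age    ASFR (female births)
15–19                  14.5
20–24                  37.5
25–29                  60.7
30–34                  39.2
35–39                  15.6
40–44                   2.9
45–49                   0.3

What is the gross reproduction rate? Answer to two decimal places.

0.85

Sum of female ASFRs = 14.5 + 37.5 + 60.7 + 39.2 + 15.6 + 2.9 + 0.3 = 170.7
GRR = 5 × 170.7 / 1000 = 0.8535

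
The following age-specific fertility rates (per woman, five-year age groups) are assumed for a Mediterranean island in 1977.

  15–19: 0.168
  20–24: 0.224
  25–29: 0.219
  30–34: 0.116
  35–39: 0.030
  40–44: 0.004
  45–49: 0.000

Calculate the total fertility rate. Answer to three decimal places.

3.805

Sum of ASFRs = 0.168 + 0.224 + 0.219 + 0.116 + 0.030 + 0.004 + 0.000 = 0.761
TFR = 5 × 0.761 = 3.805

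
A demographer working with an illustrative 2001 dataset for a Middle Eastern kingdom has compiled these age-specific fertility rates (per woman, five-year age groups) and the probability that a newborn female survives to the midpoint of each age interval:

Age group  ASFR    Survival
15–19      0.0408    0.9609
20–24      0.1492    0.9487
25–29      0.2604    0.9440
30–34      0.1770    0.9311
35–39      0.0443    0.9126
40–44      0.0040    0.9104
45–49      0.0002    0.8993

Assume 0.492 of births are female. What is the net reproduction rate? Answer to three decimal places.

1.564

Proportion female at birth = 0.492.
Weighting each age-specific rate by interval width and survival:
  15–19: 5 × 0.0408 × 0.9609 = 0.19602
  20–24: 5 × 0.1492 × 0.9487 = 0.70773
  25–29: 5 × 0.2604 × 0.9440 = 1.22909
  30–34: 5 × 0.1770 × 0.9311 = 0.82402
  35–39: 5 × 0.0443 × 0.9126 = 0.20214
  40–44: 5 × 0.0040 × 0.9104 = 0.01821
  45–49: 5 × 0.0002 × 0.8993 = 0.00090
Sum = 3.17811
NRR = 0.492 × 3.17811 = 1.56363
An NRR exceeding 1 indicates intrinsic growth under these rates.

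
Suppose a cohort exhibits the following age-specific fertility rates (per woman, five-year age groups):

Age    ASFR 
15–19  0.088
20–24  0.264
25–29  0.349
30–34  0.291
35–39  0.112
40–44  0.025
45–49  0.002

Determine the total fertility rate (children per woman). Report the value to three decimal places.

Sum of ASFRs = 0.088 + 0.264 + 0.349 + 0.291 + 0.112 + 0.025 + 0.002 = 1.131
TFR = 5 × 1.131 = 5.655

5.655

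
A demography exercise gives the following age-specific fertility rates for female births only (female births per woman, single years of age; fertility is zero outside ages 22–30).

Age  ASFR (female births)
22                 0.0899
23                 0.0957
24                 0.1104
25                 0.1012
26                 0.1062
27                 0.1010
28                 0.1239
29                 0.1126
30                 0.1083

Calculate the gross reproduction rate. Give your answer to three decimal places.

0.949

Sum of female ASFRs = 0.0899 + 0.0957 + 0.1104 + 0.1012 + 0.1062 + 0.1010 + 0.1239 + 0.1126 + 0.1083 = 0.9492
GRR = 0.9492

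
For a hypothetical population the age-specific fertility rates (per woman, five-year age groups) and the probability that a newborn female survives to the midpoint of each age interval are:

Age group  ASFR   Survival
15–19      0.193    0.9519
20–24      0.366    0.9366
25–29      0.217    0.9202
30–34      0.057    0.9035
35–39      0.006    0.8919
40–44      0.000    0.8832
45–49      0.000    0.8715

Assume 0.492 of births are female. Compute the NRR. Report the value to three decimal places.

Proportion female at birth = 0.492.
Weighting each age-specific rate by interval width and survival:
  15–19: 5 × 0.193 × 0.9519 = 0.91858
  20–24: 5 × 0.366 × 0.9366 = 1.71398
  25–29: 5 × 0.217 × 0.9202 = 0.99842
  30–34: 5 × 0.057 × 0.9035 = 0.25750
  35–39: 5 × 0.006 × 0.8919 = 0.02676
  40–44: 5 × 0.000 × 0.8832 = 0.00000
  45–49: 5 × 0.000 × 0.8715 = 0.00000
Sum = 3.91524
NRR = 0.492 × 3.91524 = 1.92630
NRR > 1, so each generation more than replaces itself.

1.926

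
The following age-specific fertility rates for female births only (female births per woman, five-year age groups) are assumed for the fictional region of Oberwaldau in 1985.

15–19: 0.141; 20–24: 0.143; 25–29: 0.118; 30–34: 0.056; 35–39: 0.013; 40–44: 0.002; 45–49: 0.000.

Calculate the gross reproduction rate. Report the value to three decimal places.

Sum of female ASFRs = 0.141 + 0.143 + 0.118 + 0.056 + 0.013 + 0.002 + 0.000 = 0.473
GRR = 5 × 0.473 = 2.365

2.365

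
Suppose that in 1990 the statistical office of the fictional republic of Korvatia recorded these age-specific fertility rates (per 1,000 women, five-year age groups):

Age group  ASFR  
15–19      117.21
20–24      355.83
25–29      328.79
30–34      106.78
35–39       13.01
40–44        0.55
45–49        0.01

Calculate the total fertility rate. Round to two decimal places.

Sum of ASFRs = 117.21 + 355.83 + 328.79 + 106.78 + 13.01 + 0.55 + 0.01 = 922.18
TFR = 5 × 922.18 / 1000 = 4.6109

4.61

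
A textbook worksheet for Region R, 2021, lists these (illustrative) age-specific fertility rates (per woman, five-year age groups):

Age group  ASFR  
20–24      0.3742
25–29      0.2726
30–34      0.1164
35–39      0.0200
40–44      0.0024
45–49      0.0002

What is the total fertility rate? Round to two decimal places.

Sum of ASFRs = 0.3742 + 0.2726 + 0.1164 + 0.0200 + 0.0024 + 0.0002 = 0.7858
TFR = 5 × 0.7858 = 3.929

3.93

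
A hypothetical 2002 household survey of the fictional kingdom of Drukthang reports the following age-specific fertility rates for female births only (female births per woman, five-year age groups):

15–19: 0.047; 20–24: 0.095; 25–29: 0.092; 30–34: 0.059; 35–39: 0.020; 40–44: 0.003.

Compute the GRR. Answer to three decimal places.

1.580

Sum of female ASFRs = 0.047 + 0.095 + 0.092 + 0.059 + 0.020 + 0.003 = 0.316
GRR = 5 × 0.316 = 1.58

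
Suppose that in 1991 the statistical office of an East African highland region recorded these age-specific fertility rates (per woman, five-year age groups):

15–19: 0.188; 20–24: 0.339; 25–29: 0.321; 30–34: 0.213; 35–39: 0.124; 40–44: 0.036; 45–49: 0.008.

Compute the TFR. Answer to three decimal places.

Sum of ASFRs = 0.188 + 0.339 + 0.321 + 0.213 + 0.124 + 0.036 + 0.008 = 1.229
TFR = 5 × 1.229 = 6.145

6.145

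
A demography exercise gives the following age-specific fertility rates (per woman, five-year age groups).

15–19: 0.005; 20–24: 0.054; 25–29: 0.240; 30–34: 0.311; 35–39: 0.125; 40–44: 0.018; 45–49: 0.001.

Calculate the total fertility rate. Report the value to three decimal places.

Sum of ASFRs = 0.005 + 0.054 + 0.240 + 0.311 + 0.125 + 0.018 + 0.001 = 0.754
TFR = 5 × 0.754 = 3.77

3.770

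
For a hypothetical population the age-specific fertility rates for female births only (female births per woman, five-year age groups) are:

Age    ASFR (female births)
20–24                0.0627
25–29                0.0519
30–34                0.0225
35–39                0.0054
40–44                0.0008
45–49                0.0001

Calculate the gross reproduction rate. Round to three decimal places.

Sum of female ASFRs = 0.0627 + 0.0519 + 0.0225 + 0.0054 + 0.0008 + 0.0001 = 0.1434
GRR = 5 × 0.1434 = 0.717

0.717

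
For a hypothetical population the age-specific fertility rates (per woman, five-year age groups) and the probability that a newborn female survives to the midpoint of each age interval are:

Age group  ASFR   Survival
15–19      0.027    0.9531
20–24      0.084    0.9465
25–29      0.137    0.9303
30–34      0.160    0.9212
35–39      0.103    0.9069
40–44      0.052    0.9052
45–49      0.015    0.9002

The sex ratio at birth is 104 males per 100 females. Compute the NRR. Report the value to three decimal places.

Proportion female at birth = 100 / (100 + 104) = 0.49020.
Weighting each age-specific rate by interval width and survival:
  15–19: 5 × 0.027 × 0.9531 = 0.12867
  20–24: 5 × 0.084 × 0.9465 = 0.39753
  25–29: 5 × 0.137 × 0.9303 = 0.63726
  30–34: 5 × 0.160 × 0.9212 = 0.73696
  35–39: 5 × 0.103 × 0.9069 = 0.46705
  40–44: 5 × 0.052 × 0.9052 = 0.23535
  45–49: 5 × 0.015 × 0.9002 = 0.06752
Sum = 2.67034
NRR = 0.49020 × 2.67034 = 1.30900

1.309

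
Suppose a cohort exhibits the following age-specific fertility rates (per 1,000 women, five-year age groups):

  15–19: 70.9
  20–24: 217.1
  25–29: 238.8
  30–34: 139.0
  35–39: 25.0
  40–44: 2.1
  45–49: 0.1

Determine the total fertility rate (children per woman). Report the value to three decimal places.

Sum of ASFRs = 70.9 + 217.1 + 238.8 + 139.0 + 25.0 + 2.1 + 0.1 = 693.0
TFR = 5 × 693.0 / 1000 = 3.465

3.465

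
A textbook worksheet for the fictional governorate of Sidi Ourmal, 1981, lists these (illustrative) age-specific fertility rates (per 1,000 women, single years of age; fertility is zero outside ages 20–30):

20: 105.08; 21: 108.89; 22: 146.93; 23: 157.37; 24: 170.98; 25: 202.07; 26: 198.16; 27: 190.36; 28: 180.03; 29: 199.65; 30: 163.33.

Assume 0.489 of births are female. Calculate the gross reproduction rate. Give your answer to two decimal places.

0.89

Proportion female at birth = 0.489.
Sum of ASFRs = 105.08 + 108.89 + 146.93 + 157.37 + 170.98 + 202.07 + 198.16 + 190.36 + 180.03 + 199.65 + 163.33 = 1822.85
TFR = 1822.85 / 1000 = 1.82285
GRR = 0.489 × 1.82285 = 0.89137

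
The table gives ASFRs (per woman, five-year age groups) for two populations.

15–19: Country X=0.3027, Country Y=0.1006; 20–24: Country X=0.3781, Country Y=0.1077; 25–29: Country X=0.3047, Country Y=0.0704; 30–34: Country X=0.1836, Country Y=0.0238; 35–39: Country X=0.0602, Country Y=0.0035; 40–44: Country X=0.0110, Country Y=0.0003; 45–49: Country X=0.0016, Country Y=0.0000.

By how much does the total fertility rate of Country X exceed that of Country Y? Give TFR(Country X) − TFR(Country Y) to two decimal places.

4.68

Country X:
  Sum of ASFRs = 0.3027 + 0.3781 + 0.3047 + 0.1836 + 0.0602 + 0.0110 + 0.0016 = 1.2419
  TFR = 5 × 1.2419 = 6.2095
Country Y:
  Sum of ASFRs = 0.1006 + 0.1077 + 0.0704 + 0.0238 + 0.0035 + 0.0003 + 0.0000 = 0.3063
  TFR = 5 × 0.3063 = 1.5315
Difference = 6.2095 − 1.5315 = 4.678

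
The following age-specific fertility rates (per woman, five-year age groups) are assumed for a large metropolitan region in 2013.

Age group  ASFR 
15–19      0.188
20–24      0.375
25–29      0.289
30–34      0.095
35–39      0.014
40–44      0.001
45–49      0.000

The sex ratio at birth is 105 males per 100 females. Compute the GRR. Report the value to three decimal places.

2.346

Proportion female at birth = 100 / (100 + 105) = 0.48780.
Sum of ASFRs = 0.188 + 0.375 + 0.289 + 0.095 + 0.014 + 0.001 + 0.000 = 0.962
TFR = 5 × 0.962 = 4.81
GRR = 0.48780 × 4.81 = 2.34632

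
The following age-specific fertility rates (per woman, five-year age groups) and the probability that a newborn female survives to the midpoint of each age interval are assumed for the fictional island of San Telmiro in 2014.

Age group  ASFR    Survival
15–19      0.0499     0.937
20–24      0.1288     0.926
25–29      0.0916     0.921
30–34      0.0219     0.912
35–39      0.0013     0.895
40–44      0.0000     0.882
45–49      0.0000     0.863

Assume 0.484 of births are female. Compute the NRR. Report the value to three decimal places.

0.657

Proportion female at birth = 0.484.
Weighting each age-specific rate by interval width and survival:
  15–19: 5 × 0.0499 × 0.937 = 0.23378
  20–24: 5 × 0.1288 × 0.926 = 0.59634
  25–29: 5 × 0.0916 × 0.921 = 0.42182
  30–34: 5 × 0.0219 × 0.912 = 0.09986
  35–39: 5 × 0.0013 × 0.895 = 0.00582
  40–44: 5 × 0.0000 × 0.882 = 0.00000
  45–49: 5 × 0.0000 × 0.863 = 0.00000
Sum = 1.35762
NRR = 0.484 × 1.35762 = 0.65709
An NRR under 1 implies long-run decline under these rates.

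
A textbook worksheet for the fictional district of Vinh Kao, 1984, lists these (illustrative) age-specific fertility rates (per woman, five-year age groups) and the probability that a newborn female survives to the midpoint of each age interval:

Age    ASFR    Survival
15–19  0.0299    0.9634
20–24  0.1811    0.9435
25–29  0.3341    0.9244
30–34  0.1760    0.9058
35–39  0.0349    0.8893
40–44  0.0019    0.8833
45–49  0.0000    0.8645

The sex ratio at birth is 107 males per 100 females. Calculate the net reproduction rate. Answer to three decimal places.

Proportion female at birth = 100 / (100 + 107) = 0.48309.
Survival-weighted fertility by age (5·fₓ·Sₓ):
  15–19: 5 × 0.0299 × 0.9634 = 0.14403
  20–24: 5 × 0.1811 × 0.9435 = 0.85434
  25–29: 5 × 0.3341 × 0.9244 = 1.54421
  30–34: 5 × 0.1760 × 0.9058 = 0.79710
  35–39: 5 × 0.0349 × 0.8893 = 0.15518
  40–44: 5 × 0.0019 × 0.8833 = 0.00839
  45–49: 5 × 0.0000 × 0.8645 = 0.00000
Sum = 3.50325
NRR = 0.48309 × 3.50325 = 1.69239
NRR > 1, so each generation more than replaces itself.

1.692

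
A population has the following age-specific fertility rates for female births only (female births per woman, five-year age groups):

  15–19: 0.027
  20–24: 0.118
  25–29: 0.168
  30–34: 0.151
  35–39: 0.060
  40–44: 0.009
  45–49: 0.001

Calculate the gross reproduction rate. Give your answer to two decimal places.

Sum of female ASFRs = 0.027 + 0.118 + 0.168 + 0.151 + 0.060 + 0.009 + 0.001 = 0.534
GRR = 5 × 0.534 = 2.67

2.67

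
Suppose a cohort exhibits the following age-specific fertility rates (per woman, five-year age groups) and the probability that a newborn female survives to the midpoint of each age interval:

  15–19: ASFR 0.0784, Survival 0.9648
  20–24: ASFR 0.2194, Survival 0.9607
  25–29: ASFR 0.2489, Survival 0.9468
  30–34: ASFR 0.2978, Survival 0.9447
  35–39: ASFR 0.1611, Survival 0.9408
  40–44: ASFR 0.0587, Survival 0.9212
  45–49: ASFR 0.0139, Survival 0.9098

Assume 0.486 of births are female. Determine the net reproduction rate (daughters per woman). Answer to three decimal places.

Proportion female at birth = 0.486.
Survival-weighted fertility by age (5·fₓ·Sₓ):
  15–19: 5 × 0.0784 × 0.9648 = 0.37820
  20–24: 5 × 0.2194 × 0.9607 = 1.05389
  25–29: 5 × 0.2489 × 0.9468 = 1.17829
  30–34: 5 × 0.2978 × 0.9447 = 1.40666
  35–39: 5 × 0.1611 × 0.9408 = 0.75781
  40–44: 5 × 0.0587 × 0.9212 = 0.27037
  45–49: 5 × 0.0139 × 0.9098 = 0.06323
Sum = 5.10845
NRR = 0.486 × 5.10845 = 2.48271
An NRR exceeding 1 indicates intrinsic growth under these rates.

2.483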